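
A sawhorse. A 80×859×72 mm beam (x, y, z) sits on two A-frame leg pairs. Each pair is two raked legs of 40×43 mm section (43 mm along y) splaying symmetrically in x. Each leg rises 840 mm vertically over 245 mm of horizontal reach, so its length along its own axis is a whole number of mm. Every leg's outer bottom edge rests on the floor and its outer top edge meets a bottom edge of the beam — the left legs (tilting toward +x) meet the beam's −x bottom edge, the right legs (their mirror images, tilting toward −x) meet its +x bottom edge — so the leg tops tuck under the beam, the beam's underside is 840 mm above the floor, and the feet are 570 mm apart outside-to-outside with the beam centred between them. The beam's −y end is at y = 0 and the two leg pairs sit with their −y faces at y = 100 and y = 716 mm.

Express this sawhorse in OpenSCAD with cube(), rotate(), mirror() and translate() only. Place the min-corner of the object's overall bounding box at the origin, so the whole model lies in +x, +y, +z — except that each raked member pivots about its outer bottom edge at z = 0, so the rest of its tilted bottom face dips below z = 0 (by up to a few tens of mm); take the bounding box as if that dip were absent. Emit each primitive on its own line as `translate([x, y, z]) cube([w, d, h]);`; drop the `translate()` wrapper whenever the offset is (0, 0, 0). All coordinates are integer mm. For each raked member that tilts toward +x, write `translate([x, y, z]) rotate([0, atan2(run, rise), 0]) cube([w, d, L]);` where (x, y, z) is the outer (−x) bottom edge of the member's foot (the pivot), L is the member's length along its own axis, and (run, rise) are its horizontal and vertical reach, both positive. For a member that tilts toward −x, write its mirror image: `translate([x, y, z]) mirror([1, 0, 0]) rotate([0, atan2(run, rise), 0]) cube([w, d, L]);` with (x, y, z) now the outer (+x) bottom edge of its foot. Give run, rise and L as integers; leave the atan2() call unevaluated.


// leg length = √(245² + 840²) = 875
// right-leg outer foot x = 2·245 + 80 = 570
// beam min-corner = (245, 0, 840)
translate([245, 0, 840]) cube([80, 859, 72]);
translate([0, 100, 0]) rotate([0, atan2(245, 840), 0]) cube([40, 43, 875]);
translate([570, 100, 0]) mirror([1, 0, 0]) rotate([0, atan2(245, 840), 0]) cube([40, 43, 875]);
translate([0, 716, 0]) rotate([0, atan2(245, 840), 0]) cube([40, 43, 875]);
translate([570, 716, 0]) mirror([1, 0, 0]) rotate([0, atan2(245, 840), 0]) cube([40, 43, 875]);


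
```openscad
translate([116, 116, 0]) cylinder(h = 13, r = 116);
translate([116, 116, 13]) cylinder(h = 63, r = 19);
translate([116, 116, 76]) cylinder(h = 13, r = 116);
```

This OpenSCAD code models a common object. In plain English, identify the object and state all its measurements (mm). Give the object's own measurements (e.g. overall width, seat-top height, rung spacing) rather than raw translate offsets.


A spool: two coaxial disc flanges of radius 116 mm and thickness 13 mm, joined by a core cylinder of radius 19 mm and height 63 mm. The lower flange rests on z = 0 and the three cylinders share a vertical axis.


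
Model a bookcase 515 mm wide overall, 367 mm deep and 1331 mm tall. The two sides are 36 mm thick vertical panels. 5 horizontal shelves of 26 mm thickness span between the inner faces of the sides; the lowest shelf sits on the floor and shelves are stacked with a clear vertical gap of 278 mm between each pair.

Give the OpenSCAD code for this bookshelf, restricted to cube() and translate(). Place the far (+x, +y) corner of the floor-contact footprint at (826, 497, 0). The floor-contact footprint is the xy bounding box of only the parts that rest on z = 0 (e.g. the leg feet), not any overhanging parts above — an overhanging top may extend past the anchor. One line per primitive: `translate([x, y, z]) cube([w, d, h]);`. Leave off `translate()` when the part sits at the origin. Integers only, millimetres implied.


translate([311, 130, 0]) cube([36, 367, 1331]);
translate([790, 130, 0]) cube([36, 367, 1331]);
translate([347, 130, 0]) cube([443, 367, 26]);
translate([347, 130, 304]) cube([443, 367, 26]);
translate([347, 130, 608]) cube([443, 367, 26]);
translate([347, 130, 912]) cube([443, 367, 26]);
translate([347, 130, 1216]) cube([443, 367, 26]);


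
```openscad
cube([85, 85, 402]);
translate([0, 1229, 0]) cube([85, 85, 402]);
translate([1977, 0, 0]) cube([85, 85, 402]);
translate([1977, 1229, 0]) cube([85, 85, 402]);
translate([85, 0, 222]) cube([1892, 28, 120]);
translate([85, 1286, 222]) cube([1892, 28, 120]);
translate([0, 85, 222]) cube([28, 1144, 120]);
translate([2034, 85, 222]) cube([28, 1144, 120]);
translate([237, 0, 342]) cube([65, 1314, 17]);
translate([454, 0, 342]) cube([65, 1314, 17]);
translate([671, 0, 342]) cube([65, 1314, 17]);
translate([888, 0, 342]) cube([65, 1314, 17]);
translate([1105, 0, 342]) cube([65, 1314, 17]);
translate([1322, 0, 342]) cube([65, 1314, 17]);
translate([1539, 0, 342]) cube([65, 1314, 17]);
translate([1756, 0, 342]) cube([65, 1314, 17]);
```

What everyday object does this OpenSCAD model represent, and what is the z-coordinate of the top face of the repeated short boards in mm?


A bed frame. The slat-top height is 359 mm.

Four posts, four rails, and a row of slats — a bed frame. Slats sit on the rails at z = 222 + 120 = 342; with slat thickness 17, the top is 359 mm.


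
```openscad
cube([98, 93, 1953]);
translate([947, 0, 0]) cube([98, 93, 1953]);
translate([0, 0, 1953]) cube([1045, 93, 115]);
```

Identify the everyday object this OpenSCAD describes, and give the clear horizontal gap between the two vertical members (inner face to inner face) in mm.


A door frame. The clear opening width is 849 mm.

Two 1953 mm tall posts with a header on top — a door frame. The left jamb is 98 mm wide at x = 0; the right jamb starts at x = 947. The clear opening is 947 − 98 = 849 mm.


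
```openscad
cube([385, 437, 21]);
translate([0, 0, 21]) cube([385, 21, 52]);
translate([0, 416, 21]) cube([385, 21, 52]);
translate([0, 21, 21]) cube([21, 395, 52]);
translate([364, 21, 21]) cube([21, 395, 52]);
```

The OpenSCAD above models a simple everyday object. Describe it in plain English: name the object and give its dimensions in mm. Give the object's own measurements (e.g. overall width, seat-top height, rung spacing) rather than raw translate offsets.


An open-topped rectangular box: outside dimensions 385×437×73 mm, with a uniform wall and base thickness of 21 mm. The base is a full 385×437 slab on the floor; four walls sit on top of the base. The front and back walls (the −y and +y sides) span the full width; the two side walls fit between them.


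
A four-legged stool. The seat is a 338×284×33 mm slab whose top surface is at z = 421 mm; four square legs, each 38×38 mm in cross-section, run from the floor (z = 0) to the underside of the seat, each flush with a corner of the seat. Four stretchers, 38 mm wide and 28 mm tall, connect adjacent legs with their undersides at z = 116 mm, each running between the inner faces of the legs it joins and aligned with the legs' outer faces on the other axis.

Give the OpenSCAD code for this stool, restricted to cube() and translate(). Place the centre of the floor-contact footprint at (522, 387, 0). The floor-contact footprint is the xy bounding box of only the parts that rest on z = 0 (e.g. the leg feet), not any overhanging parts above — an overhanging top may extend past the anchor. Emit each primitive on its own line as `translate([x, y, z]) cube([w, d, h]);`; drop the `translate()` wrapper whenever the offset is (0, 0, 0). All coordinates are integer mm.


// leg_h = 421 - 33 = 388
// stretcher span = 338 - 2*38 = 262
translate([353, 245, 388]) cube([338, 284, 33]);
translate([353, 245, 0]) cube([38, 38, 388]);
translate([653, 245, 0]) cube([38, 38, 388]);
translate([353, 491, 0]) cube([38, 38, 388]);
translate([653, 491, 0]) cube([38, 38, 388]);
translate([391, 245, 116]) cube([262, 38, 28]);
translate([391, 491, 116]) cube([262, 38, 28]);
translate([353, 283, 116]) cube([38, 208, 28]);
translate([653, 283, 116]) cube([38, 208, 28]);


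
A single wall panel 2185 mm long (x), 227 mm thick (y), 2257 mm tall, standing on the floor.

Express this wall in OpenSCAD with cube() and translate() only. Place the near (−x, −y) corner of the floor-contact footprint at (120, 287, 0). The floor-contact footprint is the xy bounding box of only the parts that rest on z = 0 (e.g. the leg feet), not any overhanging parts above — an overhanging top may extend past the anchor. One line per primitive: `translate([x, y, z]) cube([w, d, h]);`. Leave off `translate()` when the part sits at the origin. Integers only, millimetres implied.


translate([120, 287, 0]) cube([2185, 227, 2257]);


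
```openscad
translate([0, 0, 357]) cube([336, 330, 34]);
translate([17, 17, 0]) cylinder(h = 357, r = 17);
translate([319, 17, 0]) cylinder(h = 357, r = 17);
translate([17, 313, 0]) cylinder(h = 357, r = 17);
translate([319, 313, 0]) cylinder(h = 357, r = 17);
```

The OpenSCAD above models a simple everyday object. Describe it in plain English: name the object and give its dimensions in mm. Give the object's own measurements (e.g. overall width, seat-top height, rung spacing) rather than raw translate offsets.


A four-legged stool. The seat is a 336×330×34 mm slab whose top surface is at z = 391 mm; four round legs, each 34 mm in diameter, run from the floor (z = 0) to the underside of the seat, each leg's axis is inset half a diameter from the nearest pair of seat edges (so the leg's bounding box is flush with the corner).


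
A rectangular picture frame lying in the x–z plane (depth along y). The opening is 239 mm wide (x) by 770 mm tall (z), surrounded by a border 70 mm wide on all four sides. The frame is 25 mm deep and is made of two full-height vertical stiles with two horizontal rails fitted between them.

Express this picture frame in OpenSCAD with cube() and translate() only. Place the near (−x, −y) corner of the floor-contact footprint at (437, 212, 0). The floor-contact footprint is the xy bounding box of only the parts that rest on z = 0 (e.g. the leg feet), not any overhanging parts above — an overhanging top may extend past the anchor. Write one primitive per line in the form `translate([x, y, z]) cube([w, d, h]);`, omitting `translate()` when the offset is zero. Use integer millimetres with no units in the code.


translate([437, 212, 0]) cube([70, 25, 910]);
translate([746, 212, 0]) cube([70, 25, 910]);
translate([507, 212, 0]) cube([239, 25, 70]);
translate([507, 212, 840]) cube([239, 25, 70]);


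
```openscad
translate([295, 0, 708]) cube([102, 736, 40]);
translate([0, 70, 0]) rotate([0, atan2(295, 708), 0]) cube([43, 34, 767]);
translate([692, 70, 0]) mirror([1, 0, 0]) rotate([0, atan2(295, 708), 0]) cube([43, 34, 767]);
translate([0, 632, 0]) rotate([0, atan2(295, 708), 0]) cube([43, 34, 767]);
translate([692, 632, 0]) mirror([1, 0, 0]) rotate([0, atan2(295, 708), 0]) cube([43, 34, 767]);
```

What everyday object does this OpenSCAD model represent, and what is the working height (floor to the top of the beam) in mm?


A sawhorse. The overall height is 748 mm.

A beam across two mirrored pairs of raked legs — a sawhorse. The beam's underside is at z = 708 (matching the legs' vertical rise in atan2(295, 708)) and the beam is 40 mm tall, so its top is at 708 + 40 = 748 mm. The raked legs top out at the beam's underside, so that is the highest point.


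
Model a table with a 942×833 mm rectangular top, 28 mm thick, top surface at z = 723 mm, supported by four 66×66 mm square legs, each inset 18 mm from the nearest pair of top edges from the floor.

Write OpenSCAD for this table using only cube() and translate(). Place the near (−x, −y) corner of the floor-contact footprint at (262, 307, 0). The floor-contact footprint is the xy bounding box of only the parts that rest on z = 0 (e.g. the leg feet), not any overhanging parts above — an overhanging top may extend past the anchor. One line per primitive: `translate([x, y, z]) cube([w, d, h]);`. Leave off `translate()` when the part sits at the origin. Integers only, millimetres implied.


// leg_h = 723 - 28 = 695
translate([244, 289, 695]) cube([942, 833, 28]);
translate([262, 307, 0]) cube([66, 66, 695]);
translate([1102, 307, 0]) cube([66, 66, 695]);
translate([262, 1038, 0]) cube([66, 66, 695]);
translate([1102, 1038, 0]) cube([66, 66, 695]);


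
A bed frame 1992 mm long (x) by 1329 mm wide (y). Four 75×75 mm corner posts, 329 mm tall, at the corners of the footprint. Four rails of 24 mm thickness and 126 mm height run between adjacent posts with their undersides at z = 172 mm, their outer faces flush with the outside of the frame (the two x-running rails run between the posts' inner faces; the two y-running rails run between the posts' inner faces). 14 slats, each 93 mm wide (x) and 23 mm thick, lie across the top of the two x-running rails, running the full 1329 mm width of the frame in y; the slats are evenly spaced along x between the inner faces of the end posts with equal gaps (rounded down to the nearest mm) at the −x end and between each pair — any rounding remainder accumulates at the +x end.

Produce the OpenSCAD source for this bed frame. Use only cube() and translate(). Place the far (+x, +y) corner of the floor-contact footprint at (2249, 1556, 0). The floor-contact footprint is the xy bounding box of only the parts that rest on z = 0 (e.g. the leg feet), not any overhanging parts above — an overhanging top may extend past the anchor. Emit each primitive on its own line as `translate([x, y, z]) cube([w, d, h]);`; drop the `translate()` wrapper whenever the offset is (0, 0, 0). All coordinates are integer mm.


translate([257, 227, 0]) cube([75, 75, 329]);
translate([257, 1481, 0]) cube([75, 75, 329]);
translate([2174, 227, 0]) cube([75, 75, 329]);
translate([2174, 1481, 0]) cube([75, 75, 329]);
translate([332, 227, 172]) cube([1842, 24, 126]);
translate([332, 1532, 172]) cube([1842, 24, 126]);
translate([257, 302, 172]) cube([24, 1179, 126]);
translate([2225, 302, 172]) cube([24, 1179, 126]);
translate([368, 227, 298]) cube([93, 1329, 23]);
translate([497, 227, 298]) cube([93, 1329, 23]);
translate([626, 227, 298]) cube([93, 1329, 23]);
translate([755, 227, 298]) cube([93, 1329, 23]);
translate([884, 227, 298]) cube([93, 1329, 23]);
translate([1013, 227, 298]) cube([93, 1329, 23]);
translate([1142, 227, 298]) cube([93, 1329, 23]);
translate([1271, 227, 298]) cube([93, 1329, 23]);
translate([1400, 227, 298]) cube([93, 1329, 23]);
translate([1529, 227, 298]) cube([93, 1329, 23]);
translate([1658, 227, 298]) cube([93, 1329, 23]);
translate([1787, 227, 298]) cube([93, 1329, 23]);
translate([1916, 227, 298]) cube([93, 1329, 23]);
translate([2045, 227, 298]) cube([93, 1329, 23]);


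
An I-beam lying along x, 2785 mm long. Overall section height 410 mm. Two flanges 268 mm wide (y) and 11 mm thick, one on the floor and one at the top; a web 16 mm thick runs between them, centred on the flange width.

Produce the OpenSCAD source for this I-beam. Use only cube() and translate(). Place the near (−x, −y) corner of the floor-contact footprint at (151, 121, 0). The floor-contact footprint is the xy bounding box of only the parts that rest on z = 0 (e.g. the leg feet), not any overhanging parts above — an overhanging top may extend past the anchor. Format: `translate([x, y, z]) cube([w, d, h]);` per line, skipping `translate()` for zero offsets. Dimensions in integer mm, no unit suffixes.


translate([151, 121, 0]) cube([2785, 268, 11]);
translate([151, 247, 11]) cube([2785, 16, 388]);
translate([151, 121, 399]) cube([2785, 268, 11]);


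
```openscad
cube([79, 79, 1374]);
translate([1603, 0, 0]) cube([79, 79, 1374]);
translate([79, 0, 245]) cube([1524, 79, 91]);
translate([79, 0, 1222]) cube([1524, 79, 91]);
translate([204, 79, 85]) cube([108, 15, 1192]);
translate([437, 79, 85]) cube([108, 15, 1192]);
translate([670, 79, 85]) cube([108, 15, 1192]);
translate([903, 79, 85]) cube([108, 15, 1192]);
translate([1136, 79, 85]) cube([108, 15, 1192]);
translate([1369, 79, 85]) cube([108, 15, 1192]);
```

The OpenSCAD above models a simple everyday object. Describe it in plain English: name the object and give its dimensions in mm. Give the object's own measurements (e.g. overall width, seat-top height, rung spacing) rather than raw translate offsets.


A fence section. Two 79×79 mm posts, 1374 mm tall, stand on the floor with a clear span of 1524 mm between their inner faces. Two horizontal rails of 79×91 mm section span the gap between the posts with their undersides at z = 245 mm and z = 1222 mm, flush with the posts' −y face. 6 pickets, each 108 mm wide, 15 mm thick and 1192 mm tall, are fixed to the +y face of the rails with their bottoms at z = 85 mm, spaced across the span with a 125 mm gap after the −x post and between neighbouring pickets, with 126 mm left before the +x post.


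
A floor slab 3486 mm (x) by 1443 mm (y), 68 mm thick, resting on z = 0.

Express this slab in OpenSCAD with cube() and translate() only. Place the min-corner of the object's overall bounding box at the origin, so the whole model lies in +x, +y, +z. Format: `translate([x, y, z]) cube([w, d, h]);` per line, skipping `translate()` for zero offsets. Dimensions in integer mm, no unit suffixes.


cube([3486, 1443, 68]);


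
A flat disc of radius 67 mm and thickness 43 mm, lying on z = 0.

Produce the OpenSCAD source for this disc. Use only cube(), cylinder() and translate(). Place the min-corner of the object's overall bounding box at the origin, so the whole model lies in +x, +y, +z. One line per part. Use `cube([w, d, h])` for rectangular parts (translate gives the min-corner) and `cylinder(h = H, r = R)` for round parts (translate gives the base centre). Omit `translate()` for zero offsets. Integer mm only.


translate([67, 67, 0]) cylinder(h = 43, r = 67);


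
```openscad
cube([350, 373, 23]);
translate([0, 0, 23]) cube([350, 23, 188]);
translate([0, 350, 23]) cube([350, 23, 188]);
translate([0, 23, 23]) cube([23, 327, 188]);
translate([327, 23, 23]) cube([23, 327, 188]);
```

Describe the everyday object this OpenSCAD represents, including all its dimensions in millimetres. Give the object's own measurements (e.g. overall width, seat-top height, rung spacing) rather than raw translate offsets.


An open-topped rectangular box: outside dimensions 350×373×211 mm, with a uniform wall and base thickness of 23 mm. The base is a full 350×373 slab on the floor; four walls sit on top of the base. The front and back walls (the −y and +y sides) span the full width; the two side walls fit between them.


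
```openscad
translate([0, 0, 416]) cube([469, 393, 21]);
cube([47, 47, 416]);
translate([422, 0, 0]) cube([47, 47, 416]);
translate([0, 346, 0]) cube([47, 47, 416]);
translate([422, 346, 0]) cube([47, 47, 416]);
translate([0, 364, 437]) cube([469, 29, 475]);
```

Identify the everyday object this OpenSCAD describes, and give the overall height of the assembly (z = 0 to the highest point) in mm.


A chair. The overall height is 912 mm.

A slab on four corner posts with a tall panel at the back — a chair. The seat slab sits at z = 416 with thickness 21, and the 475 mm backrest starts at the seat top, so the overall height is 416 + 21 + 475 = 912 mm.


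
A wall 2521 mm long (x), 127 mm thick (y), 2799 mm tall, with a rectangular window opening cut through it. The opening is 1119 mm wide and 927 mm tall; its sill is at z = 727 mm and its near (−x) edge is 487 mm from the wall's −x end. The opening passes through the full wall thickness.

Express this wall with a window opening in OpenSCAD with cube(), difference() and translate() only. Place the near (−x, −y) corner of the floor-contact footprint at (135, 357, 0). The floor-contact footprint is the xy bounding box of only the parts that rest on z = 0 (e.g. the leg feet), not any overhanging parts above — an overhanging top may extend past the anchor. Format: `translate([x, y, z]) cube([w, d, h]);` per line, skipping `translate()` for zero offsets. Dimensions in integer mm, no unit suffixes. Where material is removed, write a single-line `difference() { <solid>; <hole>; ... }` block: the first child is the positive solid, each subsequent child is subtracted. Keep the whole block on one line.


difference() { translate([135, 357, 0]) cube([2521, 127, 2799]); translate([622, 357, 727]) cube([1119, 127, 927]); }


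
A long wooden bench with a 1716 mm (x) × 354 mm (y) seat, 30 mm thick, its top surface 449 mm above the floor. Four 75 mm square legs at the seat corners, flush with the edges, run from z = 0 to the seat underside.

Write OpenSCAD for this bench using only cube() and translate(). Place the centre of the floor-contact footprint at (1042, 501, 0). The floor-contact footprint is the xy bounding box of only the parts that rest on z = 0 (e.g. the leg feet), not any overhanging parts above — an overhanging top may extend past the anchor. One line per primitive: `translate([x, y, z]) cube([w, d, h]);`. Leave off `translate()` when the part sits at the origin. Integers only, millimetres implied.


translate([184, 324, 419]) cube([1716, 354, 30]);
translate([184, 324, 0]) cube([75, 75, 419]);
translate([184, 603, 0]) cube([75, 75, 419]);
translate([1825, 324, 0]) cube([75, 75, 419]);
translate([1825, 603, 0]) cube([75, 75, 419]);


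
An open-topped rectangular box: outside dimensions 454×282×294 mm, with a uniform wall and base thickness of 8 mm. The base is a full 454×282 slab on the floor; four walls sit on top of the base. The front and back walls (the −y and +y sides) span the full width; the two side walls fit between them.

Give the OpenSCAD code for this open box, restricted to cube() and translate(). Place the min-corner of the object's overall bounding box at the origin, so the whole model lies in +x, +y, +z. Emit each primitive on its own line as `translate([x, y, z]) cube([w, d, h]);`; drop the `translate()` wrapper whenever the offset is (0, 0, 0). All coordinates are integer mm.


cube([454, 282, 8]);
translate([0, 0, 8]) cube([454, 8, 286]);
translate([0, 274, 8]) cube([454, 8, 286]);
translate([0, 8, 8]) cube([8, 266, 286]);
translate([446, 8, 8]) cube([8, 266, 286]);


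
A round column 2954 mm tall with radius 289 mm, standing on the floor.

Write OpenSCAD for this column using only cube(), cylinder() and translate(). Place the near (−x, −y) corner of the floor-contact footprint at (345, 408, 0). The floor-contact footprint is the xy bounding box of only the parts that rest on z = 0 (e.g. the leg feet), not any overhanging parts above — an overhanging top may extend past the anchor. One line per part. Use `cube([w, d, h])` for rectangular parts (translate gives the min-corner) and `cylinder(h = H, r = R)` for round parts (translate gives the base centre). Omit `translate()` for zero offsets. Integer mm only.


translate([634, 697, 0]) cylinder(h = 2954, r = 289);


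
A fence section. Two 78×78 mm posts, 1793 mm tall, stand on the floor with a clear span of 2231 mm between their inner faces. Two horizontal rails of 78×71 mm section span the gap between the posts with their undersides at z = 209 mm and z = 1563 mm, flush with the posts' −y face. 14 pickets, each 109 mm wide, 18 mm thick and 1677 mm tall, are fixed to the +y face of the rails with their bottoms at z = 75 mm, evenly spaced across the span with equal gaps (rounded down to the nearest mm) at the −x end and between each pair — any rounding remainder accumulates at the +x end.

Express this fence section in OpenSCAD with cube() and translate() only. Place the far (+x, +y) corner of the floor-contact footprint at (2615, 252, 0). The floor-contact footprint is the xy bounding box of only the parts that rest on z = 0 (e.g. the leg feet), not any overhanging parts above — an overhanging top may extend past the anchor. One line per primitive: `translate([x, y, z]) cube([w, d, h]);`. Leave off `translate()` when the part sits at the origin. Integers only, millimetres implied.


translate([228, 174, 0]) cube([78, 78, 1793]);
translate([2537, 174, 0]) cube([78, 78, 1793]);
translate([306, 174, 209]) cube([2231, 78, 71]);
translate([306, 174, 1563]) cube([2231, 78, 71]);
translate([353, 252, 75]) cube([109, 18, 1677]);
translate([509, 252, 75]) cube([109, 18, 1677]);
translate([665, 252, 75]) cube([109, 18, 1677]);
translate([821, 252, 75]) cube([109, 18, 1677]);
translate([977, 252, 75]) cube([109, 18, 1677]);
translate([1133, 252, 75]) cube([109, 18, 1677]);
translate([1289, 252, 75]) cube([109, 18, 1677]);
translate([1445, 252, 75]) cube([109, 18, 1677]);
translate([1601, 252, 75]) cube([109, 18, 1677]);
translate([1757, 252, 75]) cube([109, 18, 1677]);
translate([1913, 252, 75]) cube([109, 18, 1677]);
translate([2069, 252, 75]) cube([109, 18, 1677]);
translate([2225, 252, 75]) cube([109, 18, 1677]);
translate([2381, 252, 75]) cube([109, 18, 1677]);


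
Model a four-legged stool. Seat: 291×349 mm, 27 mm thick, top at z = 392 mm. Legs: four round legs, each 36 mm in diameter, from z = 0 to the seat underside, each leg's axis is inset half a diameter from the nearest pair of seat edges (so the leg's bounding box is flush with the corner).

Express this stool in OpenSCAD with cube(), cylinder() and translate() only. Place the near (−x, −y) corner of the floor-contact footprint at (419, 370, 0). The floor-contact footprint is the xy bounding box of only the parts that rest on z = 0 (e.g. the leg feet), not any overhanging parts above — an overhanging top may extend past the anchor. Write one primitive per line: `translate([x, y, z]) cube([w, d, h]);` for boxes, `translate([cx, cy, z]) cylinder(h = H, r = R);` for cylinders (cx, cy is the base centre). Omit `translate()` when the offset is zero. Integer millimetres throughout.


translate([419, 370, 365]) cube([291, 349, 27]);
translate([437, 388, 0]) cylinder(h = 365, r = 18);
translate([692, 388, 0]) cylinder(h = 365, r = 18);
translate([437, 701, 0]) cylinder(h = 365, r = 18);
translate([692, 701, 0]) cylinder(h = 365, r = 18);


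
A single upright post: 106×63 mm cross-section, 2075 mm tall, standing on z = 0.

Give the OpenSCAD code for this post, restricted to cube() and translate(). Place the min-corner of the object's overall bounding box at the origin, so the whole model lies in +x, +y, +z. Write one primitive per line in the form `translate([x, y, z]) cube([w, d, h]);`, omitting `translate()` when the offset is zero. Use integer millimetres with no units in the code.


cube([106, 63, 2075]);


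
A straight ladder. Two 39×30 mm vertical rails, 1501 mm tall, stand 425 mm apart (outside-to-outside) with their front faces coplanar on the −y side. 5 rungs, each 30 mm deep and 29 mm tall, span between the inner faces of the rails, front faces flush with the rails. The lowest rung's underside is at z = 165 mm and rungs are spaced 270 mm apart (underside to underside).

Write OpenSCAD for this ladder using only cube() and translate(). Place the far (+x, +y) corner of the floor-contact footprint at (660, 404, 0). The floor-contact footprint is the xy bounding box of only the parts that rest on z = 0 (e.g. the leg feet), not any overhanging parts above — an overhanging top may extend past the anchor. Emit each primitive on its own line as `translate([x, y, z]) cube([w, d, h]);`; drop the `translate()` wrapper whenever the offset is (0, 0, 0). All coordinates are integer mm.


// rung span = 425 - 2*39 = 347
// rung[k] z = 165 + k*270
translate([235, 374, 0]) cube([39, 30, 1501]);
translate([621, 374, 0]) cube([39, 30, 1501]);
translate([274, 374, 165]) cube([347, 30, 29]);
translate([274, 374, 435]) cube([347, 30, 29]);
translate([274, 374, 705]) cube([347, 30, 29]);
translate([274, 374, 975]) cube([347, 30, 29]);
translate([274, 374, 1245]) cube([347, 30, 29]);


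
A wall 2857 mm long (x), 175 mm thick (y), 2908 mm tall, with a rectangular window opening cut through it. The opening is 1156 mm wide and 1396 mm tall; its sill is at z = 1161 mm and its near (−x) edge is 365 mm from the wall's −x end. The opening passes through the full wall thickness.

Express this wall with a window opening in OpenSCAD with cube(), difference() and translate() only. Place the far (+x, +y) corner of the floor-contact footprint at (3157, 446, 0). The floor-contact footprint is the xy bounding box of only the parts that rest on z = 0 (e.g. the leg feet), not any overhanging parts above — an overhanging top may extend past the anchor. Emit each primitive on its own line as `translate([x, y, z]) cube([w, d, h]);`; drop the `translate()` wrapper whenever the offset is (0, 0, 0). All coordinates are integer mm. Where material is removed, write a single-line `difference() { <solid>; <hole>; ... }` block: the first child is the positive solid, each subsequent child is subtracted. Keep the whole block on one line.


difference() { translate([300, 271, 0]) cube([2857, 175, 2908]); translate([665, 271, 1161]) cube([1156, 175, 1396]); }


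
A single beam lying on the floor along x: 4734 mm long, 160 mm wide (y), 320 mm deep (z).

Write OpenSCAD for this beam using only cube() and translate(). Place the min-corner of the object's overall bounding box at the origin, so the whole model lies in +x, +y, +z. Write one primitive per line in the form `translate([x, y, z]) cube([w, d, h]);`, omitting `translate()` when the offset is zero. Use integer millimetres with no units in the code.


cube([4734, 160, 320]);


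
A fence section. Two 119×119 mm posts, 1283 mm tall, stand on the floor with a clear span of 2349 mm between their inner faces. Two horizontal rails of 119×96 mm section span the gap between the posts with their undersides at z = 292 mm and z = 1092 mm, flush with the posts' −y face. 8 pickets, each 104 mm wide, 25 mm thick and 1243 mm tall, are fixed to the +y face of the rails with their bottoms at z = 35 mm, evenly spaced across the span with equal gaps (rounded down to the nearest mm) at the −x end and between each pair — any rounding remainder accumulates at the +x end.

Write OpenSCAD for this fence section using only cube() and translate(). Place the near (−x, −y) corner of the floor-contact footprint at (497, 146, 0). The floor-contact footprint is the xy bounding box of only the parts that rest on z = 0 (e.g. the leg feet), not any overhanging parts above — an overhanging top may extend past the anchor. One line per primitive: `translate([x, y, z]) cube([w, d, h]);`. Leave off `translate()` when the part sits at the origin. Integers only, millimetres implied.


translate([497, 146, 0]) cube([119, 119, 1283]);
translate([2965, 146, 0]) cube([119, 119, 1283]);
translate([616, 146, 292]) cube([2349, 119, 96]);
translate([616, 146, 1092]) cube([2349, 119, 96]);
translate([784, 265, 35]) cube([104, 25, 1243]);
translate([1056, 265, 35]) cube([104, 25, 1243]);
translate([1328, 265, 35]) cube([104, 25, 1243]);
translate([1600, 265, 35]) cube([104, 25, 1243]);
translate([1872, 265, 35]) cube([104, 25, 1243]);
translate([2144, 265, 35]) cube([104, 25, 1243]);
translate([2416, 265, 35]) cube([104, 25, 1243]);
translate([2688, 265, 35]) cube([104, 25, 1243]);


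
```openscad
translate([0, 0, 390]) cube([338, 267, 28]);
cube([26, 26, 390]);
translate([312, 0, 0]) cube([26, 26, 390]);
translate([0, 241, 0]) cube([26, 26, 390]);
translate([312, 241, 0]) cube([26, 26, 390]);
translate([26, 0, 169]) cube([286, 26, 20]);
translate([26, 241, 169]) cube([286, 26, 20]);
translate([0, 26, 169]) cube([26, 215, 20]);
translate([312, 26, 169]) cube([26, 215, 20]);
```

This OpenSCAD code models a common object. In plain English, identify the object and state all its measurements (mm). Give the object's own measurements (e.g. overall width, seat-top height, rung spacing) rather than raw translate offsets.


A simple wooden stool: a rectangular seat 338 mm (x) by 267 mm (y), 28 mm thick, top face at z = 418 mm, on four square legs, each 26×26 mm in cross-section. The legs rest on z = 0, each flush with a corner of the seat. Four stretchers, 26 mm wide and 20 mm tall, connect adjacent legs with their undersides at z = 169 mm, each running between the inner faces of the legs it joins and aligned with the legs' outer faces on the other axis.


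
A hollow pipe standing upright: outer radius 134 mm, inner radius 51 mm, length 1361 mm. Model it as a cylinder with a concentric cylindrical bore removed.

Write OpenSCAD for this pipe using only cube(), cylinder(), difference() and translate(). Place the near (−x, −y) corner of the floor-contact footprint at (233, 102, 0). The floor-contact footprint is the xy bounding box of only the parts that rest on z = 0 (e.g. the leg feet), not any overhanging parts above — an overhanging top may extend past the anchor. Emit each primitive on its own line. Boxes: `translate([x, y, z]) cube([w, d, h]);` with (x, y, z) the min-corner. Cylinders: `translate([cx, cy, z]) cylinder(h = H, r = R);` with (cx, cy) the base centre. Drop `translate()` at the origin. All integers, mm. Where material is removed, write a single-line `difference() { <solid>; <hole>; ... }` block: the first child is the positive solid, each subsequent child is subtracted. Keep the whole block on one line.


difference() { translate([367, 236, 0]) cylinder(h = 1361, r = 134); translate([367, 236, 0]) cylinder(h = 1361, r = 51); }


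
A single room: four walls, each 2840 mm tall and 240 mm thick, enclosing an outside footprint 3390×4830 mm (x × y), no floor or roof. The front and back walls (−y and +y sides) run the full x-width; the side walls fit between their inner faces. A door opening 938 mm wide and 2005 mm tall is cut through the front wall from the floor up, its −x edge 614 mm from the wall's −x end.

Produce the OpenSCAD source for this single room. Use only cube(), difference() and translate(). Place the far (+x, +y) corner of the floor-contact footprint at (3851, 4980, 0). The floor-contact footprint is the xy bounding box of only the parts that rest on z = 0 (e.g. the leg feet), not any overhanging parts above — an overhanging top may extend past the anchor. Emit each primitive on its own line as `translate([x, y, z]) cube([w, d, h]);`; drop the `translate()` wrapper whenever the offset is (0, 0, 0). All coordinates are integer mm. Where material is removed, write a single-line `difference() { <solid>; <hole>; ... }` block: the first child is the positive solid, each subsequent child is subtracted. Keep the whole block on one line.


difference() { translate([461, 150, 0]) cube([3390, 240, 2840]); translate([1075, 150, 0]) cube([938, 240, 2005]); }
translate([461, 4740, 0]) cube([3390, 240, 2840]);
translate([461, 390, 0]) cube([240, 4350, 2840]);
translate([3611, 390, 0]) cube([240, 4350, 2840]);


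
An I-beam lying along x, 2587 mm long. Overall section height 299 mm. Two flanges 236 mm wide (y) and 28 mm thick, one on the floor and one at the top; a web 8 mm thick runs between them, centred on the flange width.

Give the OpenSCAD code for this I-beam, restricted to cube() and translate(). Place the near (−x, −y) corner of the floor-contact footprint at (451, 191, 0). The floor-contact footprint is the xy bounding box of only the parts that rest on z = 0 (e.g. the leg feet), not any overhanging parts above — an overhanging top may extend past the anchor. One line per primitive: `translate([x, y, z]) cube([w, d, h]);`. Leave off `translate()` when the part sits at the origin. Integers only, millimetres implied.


translate([451, 191, 0]) cube([2587, 236, 28]);
translate([451, 305, 28]) cube([2587, 8, 243]);
translate([451, 191, 271]) cube([2587, 236, 28]);


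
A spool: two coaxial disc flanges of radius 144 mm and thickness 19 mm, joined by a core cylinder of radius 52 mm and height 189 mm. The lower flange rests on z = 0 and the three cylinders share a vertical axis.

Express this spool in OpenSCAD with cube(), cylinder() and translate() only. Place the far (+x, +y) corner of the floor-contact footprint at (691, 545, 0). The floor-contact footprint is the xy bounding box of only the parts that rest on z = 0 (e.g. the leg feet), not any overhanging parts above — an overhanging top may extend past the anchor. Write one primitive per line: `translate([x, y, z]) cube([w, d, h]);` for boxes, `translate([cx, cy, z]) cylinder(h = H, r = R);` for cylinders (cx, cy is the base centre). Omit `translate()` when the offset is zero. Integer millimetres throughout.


translate([547, 401, 0]) cylinder(h = 19, r = 144);
translate([547, 401, 19]) cylinder(h = 189, r = 52);
translate([547, 401, 208]) cylinder(h = 19, r = 144);


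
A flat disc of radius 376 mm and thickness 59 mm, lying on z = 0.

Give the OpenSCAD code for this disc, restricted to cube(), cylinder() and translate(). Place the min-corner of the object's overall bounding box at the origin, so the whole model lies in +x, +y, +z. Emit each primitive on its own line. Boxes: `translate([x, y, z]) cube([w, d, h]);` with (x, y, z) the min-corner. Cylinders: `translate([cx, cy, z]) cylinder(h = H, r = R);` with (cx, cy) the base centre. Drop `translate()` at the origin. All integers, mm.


translate([376, 376, 0]) cylinder(h = 59, r = 376);


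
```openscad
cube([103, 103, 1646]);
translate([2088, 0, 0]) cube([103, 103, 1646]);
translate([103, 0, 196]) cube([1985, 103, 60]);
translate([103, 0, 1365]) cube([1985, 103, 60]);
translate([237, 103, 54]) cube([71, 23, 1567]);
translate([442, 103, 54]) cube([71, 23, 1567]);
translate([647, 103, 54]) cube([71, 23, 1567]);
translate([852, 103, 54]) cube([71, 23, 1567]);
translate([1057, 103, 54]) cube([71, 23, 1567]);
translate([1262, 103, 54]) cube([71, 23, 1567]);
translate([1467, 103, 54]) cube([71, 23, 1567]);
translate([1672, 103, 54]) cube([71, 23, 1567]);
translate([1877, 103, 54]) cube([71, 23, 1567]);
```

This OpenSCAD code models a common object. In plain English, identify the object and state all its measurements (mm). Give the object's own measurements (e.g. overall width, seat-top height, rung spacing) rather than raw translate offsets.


A fence section. Two 103×103 mm posts, 1646 mm tall, stand on the floor with a clear span of 1985 mm between their inner faces. Two horizontal rails of 103×60 mm section span the gap between the posts with their undersides at z = 196 mm and z = 1365 mm, flush with the posts' −y face. 9 pickets, each 71 mm wide, 23 mm thick and 1567 mm tall, are fixed to the +y face of the rails with their bottoms at z = 54 mm, spaced across the span with a 134 mm gap after the −x post and between neighbouring pickets, with 140 mm left before the +x post.


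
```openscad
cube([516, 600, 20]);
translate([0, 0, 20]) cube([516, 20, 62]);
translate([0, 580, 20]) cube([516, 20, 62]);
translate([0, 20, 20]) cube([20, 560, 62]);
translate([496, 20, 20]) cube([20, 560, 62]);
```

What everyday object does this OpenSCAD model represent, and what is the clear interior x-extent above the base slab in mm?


An open box. The internal width is 476 mm.

A 516×600 base slab with four walls standing on it — an open box. The base is 516 mm wide and the walls are 20 mm thick, so the internal width is 516 − 2 × 20 = 476 mm.


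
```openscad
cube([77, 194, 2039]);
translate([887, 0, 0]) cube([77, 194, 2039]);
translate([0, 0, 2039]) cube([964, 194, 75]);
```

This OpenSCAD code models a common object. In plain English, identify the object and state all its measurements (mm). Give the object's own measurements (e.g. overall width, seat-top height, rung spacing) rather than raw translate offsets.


A door frame. The clear opening is 810 mm wide and 2039 mm high. Two 77 mm wide jambs, 194 mm deep, stand either side of the opening from the floor to the top of the opening. A 75 mm thick head sits across the top of both jambs, spanning the full outside width of the frame.


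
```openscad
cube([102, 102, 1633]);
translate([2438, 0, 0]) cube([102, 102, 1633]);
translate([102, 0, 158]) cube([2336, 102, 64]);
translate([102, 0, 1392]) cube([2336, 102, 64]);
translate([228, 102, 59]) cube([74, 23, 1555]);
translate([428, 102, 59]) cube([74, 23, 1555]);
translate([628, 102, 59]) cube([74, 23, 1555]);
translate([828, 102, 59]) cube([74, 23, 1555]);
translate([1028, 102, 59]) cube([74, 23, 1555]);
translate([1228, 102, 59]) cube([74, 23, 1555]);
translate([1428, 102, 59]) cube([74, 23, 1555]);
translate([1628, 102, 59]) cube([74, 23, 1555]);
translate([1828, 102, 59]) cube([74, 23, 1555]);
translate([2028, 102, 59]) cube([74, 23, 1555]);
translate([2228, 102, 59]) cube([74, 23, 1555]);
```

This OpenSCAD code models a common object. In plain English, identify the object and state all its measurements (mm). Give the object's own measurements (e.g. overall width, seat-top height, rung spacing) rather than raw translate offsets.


A fence section. Two 102×102 mm posts, 1633 mm tall, stand on the floor with a clear span of 2336 mm between their inner faces. Two horizontal rails of 102×64 mm section span the gap between the posts with their undersides at z = 158 mm and z = 1392 mm, flush with the posts' −y face. 11 pickets, each 74 mm wide, 23 mm thick and 1555 mm tall, are fixed to the +y face of the rails with their bottoms at z = 59 mm, spaced across the span with a 126 mm gap after the −x post and between neighbouring pickets, with 136 mm left before the +x post.
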